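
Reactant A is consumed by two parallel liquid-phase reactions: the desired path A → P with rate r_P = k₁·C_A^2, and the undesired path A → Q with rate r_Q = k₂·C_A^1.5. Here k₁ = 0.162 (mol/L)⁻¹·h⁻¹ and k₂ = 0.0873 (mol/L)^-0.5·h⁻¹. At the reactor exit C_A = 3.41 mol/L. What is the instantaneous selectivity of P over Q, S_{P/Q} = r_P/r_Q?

3.43

S_{P/Q} = r_P/r_Q = (k₁·C_A^2)/(k₂·C_A^1.5) = (k₁/k₂)·C_A^0.5.
= (0.162×3.410^2) / (0.0873×3.410^1.5) = 1.884/0.5497 = 3.43.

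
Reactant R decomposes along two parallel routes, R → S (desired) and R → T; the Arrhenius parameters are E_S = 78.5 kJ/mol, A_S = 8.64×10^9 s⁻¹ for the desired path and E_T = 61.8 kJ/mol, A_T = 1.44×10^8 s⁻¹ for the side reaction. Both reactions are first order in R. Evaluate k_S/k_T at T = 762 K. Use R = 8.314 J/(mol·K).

With equal orders, S_{S/T} = k_S/k_T = (A_S/A_T)·exp[(E_T−E_S)/(RT)].
(E_T−E_S)/(RT) = (61.8−78.5)×10³/(8.314×762) = -16700/6335 = -2.636.
k_S/k_T = (8.64×10^9/1.44×10^8)·exp(-2.636) = 60.00 × 0.07164 = 4.30.

4.30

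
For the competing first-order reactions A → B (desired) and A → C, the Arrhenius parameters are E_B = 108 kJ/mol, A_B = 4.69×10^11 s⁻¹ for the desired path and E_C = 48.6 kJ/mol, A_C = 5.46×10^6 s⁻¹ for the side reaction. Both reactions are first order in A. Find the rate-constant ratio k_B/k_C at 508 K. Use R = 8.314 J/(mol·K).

k_B/k_C = (A_B/A_C)·exp[−(E_B−E_C)/(RT)] = (A_B/A_C)·exp[(E_C−E_B)/(RT)].
(E_C−E_B)/(RT) = (48.6−108)×10³/(8.314×508) = -59400/4224 = -14.06.
k_B/k_C = (4.69×10^11/5.46×10^6)·exp(-14.06) = 85897 × 7.799×10^-7 = 0.0670.
Since E_B > E_C, raising the temperature improves selectivity toward B.

0.0670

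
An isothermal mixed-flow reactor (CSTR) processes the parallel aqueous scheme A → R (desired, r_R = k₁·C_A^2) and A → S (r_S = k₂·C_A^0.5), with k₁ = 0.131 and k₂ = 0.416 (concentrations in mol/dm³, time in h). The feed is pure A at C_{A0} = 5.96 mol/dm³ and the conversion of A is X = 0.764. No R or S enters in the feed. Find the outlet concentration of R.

1.57 mol/dm³

Exit C_A = C_{A0}(1−X) = 5.96×0.236 = 1.407 mol/dm³.
In a CSTR the entire volume is at exit conditions, so r_R = 0.131×1.407^2 = 0.2592 and r_S = 0.416×1.407^0.5 = 0.4934.
Fraction of consumed A going to R: r_R/(r_R+r_S) = 0.3444.
C_R = 0.3444·C_{A0}·X = 0.3444×5.96×0.764 = 1.57 mol/dm³.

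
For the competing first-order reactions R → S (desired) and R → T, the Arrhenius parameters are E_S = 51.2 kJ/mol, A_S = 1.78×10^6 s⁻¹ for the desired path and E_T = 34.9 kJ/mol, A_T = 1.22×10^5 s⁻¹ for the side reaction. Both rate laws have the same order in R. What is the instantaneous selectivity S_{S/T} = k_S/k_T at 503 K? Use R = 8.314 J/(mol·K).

Since both paths have the same order in R, the concentration cancels and S_{S/T} = k_S/k_T = (A_S/A_T)·exp[(E_T−E_S)/(RT)].
(E_T−E_S)/(RT) = (34.9−51.2)×10³/(8.314×503) = -16300/4182 = -3.898.
k_S/k_T = (1.78×10^6/1.22×10^5)·exp(-3.898) = 14.59 × 0.02029 = 0.296.
Since E_S > E_T, raising the temperature improves selectivity toward S.

0.296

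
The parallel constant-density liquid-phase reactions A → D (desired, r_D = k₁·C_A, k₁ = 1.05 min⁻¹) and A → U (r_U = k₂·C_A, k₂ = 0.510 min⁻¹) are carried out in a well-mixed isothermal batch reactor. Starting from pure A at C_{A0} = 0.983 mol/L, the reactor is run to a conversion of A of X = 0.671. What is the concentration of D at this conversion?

C_A = C_{A0}(1−X) = 0.3234 mol/L.
Both paths are first order in A, so the instantaneous fraction to D is constant: dC_D/d(−C_A) = k₁/(k₁+k₂) = 0.6731.
C_D = 0.6731·(C_{A0}−C_A) = 0.6731×0.6596 = 0.444 mol/L.

0.444 mol/L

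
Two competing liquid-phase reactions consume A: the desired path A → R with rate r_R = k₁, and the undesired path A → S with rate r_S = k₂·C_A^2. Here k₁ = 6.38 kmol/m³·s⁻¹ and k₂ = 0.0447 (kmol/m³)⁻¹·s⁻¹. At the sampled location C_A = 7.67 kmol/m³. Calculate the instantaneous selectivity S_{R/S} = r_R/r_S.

2.43

S_{R/S} = r_R/r_S = (k₁)/(k₂·C_A^2) = (k₁/k₂)·C_A^-2.
= (6.38) / (0.0447×7.670^2) = 6.380/2.630 = 2.43.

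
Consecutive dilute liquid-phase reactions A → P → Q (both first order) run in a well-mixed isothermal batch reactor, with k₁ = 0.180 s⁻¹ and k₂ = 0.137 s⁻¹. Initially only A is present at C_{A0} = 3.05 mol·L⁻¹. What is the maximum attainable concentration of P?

1.28 mol·L⁻¹

Evaluating C_P at t_opt = ln(k₂/k₁)/(k₂−k₁) gives C_{P,max}/C_{A0} = (k₁/k₂)^[k₂/(k₂−k₁)].
= (0.180/0.137)^(0.137/(0.137−0.180)) = (1.314)^(-3.186) = 0.4191.
C_{P,max} = 0.4191×3.05 = 1.28 mol·L⁻¹.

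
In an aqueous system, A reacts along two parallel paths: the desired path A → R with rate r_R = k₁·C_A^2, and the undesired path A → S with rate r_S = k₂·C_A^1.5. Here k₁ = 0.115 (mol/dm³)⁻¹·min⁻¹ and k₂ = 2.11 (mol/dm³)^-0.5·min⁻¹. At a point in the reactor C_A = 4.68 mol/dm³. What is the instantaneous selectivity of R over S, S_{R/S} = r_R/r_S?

0.118

S_{R/S} = r_R/r_S = (k₁·C_A^2)/(k₂·C_A^1.5) = (k₁/k₂)·C_A^0.5.
= (0.115×4.680^2) / (2.11×4.680^1.5) = 2.519/21.36 = 0.118.
Since the desired path is higher order in A, keeping C_A high (PFR or concentrated feed) favours R.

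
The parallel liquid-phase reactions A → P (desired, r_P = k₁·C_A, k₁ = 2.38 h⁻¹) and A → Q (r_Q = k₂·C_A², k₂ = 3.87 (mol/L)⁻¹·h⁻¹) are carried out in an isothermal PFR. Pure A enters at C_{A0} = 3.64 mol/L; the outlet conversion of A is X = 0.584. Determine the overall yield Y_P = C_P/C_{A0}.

0.117

C_A = C_{A0}(1−X) = 1.514 mol/L.
Along a PFR/batch, dC_P/dC_A = −r_P/(r_P+r_Q) = −k₁/(k₁+k₂·C_A).
Integrating from C_{A0} to C_A: C_P = (2.38/3.87)·ln[(2.38+3.87·3.64)/(2.38+3.87·1.51)] = 0.6150·ln(16.47/8.240) = 0.4258 mol/L.
Y_P = C_P/C_{A0} = 0.4258/3.64 = 0.117.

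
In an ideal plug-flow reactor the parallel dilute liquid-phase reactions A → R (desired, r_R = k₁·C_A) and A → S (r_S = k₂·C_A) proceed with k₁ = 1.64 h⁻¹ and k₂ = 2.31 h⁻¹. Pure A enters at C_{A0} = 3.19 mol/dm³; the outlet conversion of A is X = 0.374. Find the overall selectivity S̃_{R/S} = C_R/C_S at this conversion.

C_A = C_{A0}(1−X) = 1.997 mol/dm³.
Both paths are first order in A, so the instantaneous fraction to R is constant: dC_R/d(−C_A) = k₁/(k₁+k₂) = 0.4152.
C_R = 0.4152·(C_{A0}−C_A) = 0.4152×1.193 = 0.495 mol/dm³.
C_S = (C_{A0}−C_A)−C_R = 0.6977 mol/dm³; S̃_{R/S} = 0.4953/0.6977 = 0.710.

0.710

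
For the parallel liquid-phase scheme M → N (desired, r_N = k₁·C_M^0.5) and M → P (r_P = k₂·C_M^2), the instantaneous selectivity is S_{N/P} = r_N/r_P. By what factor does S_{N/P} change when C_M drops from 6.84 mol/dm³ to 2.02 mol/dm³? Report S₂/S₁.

S_{N/P} = (k₁/k₂)·C_M^-1.5, so S₂/S₁ = (C_{M,2}/C_{M,1})^-1.5.
= (2.02/6.84)^(-1.5) = (0.2953)^(-1.5) = 6.23.

6.23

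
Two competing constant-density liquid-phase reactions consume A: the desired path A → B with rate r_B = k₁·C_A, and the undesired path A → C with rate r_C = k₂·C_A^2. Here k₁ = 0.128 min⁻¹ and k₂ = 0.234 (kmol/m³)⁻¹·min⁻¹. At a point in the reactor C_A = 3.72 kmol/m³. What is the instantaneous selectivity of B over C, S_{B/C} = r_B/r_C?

S_{B/C} = r_B/r_C = (k₁·C_A)/(k₂·C_A^2) = (k₁/k₂)·C_A⁻¹.
= (0.128×3.720) / (0.234×3.720^2) = 0.4762/3.238 = 0.147.
The undesired path is higher order in A, so low C_A (CSTR or dilute feed) favours B.

0.147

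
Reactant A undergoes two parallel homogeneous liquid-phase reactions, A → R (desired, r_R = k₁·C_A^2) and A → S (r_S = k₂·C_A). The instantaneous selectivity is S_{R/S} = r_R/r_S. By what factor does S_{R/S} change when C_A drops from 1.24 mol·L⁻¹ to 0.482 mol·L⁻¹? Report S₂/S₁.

0.389

S_{R/S} = (k₁/k₂)·C_A, so S₂/S₁ = (C_{A,2}/C_{A,1}).
= 0.482/1.24 = 0.389.
Selectivity toward R falls as C_A falls — high-concentration operation is favoured.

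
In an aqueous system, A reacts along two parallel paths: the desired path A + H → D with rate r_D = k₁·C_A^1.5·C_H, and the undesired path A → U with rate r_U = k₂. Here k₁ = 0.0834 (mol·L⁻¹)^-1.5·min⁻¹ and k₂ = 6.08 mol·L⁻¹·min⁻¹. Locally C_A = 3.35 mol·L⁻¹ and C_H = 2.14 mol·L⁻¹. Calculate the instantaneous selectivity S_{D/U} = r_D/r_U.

S_{D/U} = r_D/r_U = (k₁·C_A^1.5·C_H)/(k₂) = (k₁/k₂)·C_A^1.5·C_H.
= (0.0834×3.350^1.5×2.140) / (6.08) = 1.094/6.080 = 0.180.
Since the desired path is higher order in A, keeping C_A high (PFR or concentrated feed) favours D.

0.180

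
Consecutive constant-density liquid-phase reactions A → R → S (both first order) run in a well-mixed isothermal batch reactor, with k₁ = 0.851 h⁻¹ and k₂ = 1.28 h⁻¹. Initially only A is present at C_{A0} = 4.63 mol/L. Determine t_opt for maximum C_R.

0.952 h

Setting dC_R/dt = 0 gives t_opt = ln(k₂/k₁)/(k₂−k₁).
= ln(1.28/0.851)/(1.28−0.851) = ln(1.504)/0.4290 = 0.4082/0.4290 = 0.952 h.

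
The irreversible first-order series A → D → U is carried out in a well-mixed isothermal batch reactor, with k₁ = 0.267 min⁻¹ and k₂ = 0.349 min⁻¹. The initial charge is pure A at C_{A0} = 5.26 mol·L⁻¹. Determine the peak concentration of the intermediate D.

1.68 mol·L⁻¹

Evaluating C_D at t_opt = ln(k₂/k₁)/(k₂−k₁) gives C_{D,max}/C_{A0} = (k₁/k₂)^[k₂/(k₂−k₁)].
= (0.267/0.349)^(0.349/(0.349−0.267)) = (0.7650)^(4.256) = 0.3199.
C_{D,max} = 0.3199×5.26 = 1.68 mol·L⁻¹.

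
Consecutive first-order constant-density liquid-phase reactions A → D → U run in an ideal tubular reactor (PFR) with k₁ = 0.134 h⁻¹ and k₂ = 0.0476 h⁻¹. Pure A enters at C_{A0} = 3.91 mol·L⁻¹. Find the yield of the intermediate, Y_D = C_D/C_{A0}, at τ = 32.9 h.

0.305

The intermediate concentration in a first-order A→B→C sequence is C_D = k₁C_{A0}(e^(−k₁τ) − e^(−k₂τ))/(k₂−k₁).
e^(−k₁τ) = e^(−0.134×32.9) = e^(−4.409) = 0.01217; e^(−k₂τ) = e^(−1.566) = 0.2089.
C_D = 0.134×3.91/(0.0476−0.134) × (0.01217−0.2089) = (-6.064)×(-0.1967) = 1.193 mol·L⁻¹.
Y_D = C_D/C_{A0} = 1.193/3.91 = 0.305.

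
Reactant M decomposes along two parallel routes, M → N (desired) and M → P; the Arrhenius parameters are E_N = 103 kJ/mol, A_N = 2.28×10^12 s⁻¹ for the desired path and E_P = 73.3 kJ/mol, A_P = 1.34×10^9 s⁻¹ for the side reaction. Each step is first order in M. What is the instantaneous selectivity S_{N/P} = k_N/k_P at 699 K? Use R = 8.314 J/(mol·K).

10.3

With equal orders, S_{N/P} = k_N/k_P = (A_N/A_P)·exp[(E_P−E_N)/(RT)].
(E_P−E_N)/(RT) = (73.3−103)×10³/(8.314×699) = -29700/5811 = -5.111.
k_N/k_P = (2.28×10^12/1.34×10^9)·exp(-5.111) = 1701 × 0.006033 = 10.3.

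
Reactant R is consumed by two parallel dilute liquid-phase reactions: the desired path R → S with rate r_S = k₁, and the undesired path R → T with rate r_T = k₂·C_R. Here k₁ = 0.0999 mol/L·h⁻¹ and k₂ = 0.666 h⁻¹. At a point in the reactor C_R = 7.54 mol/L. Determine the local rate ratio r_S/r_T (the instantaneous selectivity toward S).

S_{S/T} = r_S/r_T = (k₁)/(k₂·C_R) = (k₁/k₂)·C_R⁻¹.
= (0.0999) / (0.666×7.540) = 0.09990/5.022 = 0.0199.
The undesired path is higher order in R, so low C_R (CSTR or dilute feed) favours S.

0.0199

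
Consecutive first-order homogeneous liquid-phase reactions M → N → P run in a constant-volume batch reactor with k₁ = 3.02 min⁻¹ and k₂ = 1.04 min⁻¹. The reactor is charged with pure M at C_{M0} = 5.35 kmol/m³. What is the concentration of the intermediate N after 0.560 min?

3.05 kmol/m³

For first-order series with pure M initially, C_N(t) = k₁C_{M0}/(k₂−k₁)·(e^(−k₁t) − e^(−k₂t)).
e^(−k₁t) = e^(−3.02×0.560) = e^(−1.691) = 0.1843; e^(−k₂t) = e^(−0.5824) = 0.5586.
C_N = 3.02×5.35/(1.04−3.02) × (0.1843−0.5586) = (-8.160)×(-0.3743) = 3.054 kmol/m³.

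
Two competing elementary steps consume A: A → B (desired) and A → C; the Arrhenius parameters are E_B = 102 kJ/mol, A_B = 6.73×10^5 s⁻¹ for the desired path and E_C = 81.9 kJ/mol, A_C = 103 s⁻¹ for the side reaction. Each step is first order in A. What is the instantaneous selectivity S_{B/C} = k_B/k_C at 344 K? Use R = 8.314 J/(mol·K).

5.79

With equal orders, S_{B/C} = k_B/k_C = (A_B/A_C)·exp[(E_C−E_B)/(RT)].
(E_C−E_B)/(RT) = (81.9−102)×10³/(8.314×344) = -20100/2860 = -7.028.
k_B/k_C = (6.73×10^5/103)·exp(-7.028) = 6534 × 8.868×10^-4 = 5.79.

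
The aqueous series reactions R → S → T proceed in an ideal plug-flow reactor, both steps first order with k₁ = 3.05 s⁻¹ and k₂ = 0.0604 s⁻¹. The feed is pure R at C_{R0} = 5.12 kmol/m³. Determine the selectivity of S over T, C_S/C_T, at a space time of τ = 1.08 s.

For first-order series with pure R initially, C_S(τ) = k₁C_{R0}/(k₂−k₁)·(e^(−k₁τ) − e^(−k₂τ)).
e^(−k₁τ) = e^(−3.05×1.08) = e^(−3.294) = 0.03711; e^(−k₂τ) = e^(−0.06523) = 0.9369.
C_S = 3.05×5.12/(0.0604−3.05) × (0.03711−0.9369) = (-5.223)×(-0.8997) = 4.700 kmol/m³.
C_R = C_{R0}e^(−k₁τ) = 0.1900 kmol/m³, so C_T = C_{R0}−C_R−C_S = 0.2303 kmol/m³; C_S/C_T = 20.4.

20.4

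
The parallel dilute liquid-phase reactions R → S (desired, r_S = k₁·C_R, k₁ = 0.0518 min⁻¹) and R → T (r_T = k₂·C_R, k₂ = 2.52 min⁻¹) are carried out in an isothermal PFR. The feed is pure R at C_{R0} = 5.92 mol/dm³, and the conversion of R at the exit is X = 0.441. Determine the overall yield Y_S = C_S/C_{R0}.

0.00888

C_R = C_{R0}(1−X) = 3.309 mol/dm³.
Both paths are first order in R, so the instantaneous fraction to S is constant: dC_S/d(−C_R) = k₁/(k₁+k₂) = 0.02014.
C_S = 0.02014·(C_{R0}−C_R) = 0.02014×2.611 = 0.0526 mol/dm³.
Y_S = C_S/C_{R0} = 0.05258/5.92 = 0.00888.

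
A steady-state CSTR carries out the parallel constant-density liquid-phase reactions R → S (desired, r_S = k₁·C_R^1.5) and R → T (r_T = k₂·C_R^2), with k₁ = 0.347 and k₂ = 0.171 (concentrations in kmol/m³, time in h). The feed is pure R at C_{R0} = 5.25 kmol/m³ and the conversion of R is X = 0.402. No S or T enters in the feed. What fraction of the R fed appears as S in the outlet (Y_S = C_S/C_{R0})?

Exit C_R = C_{R0}(1−X) = 5.25×0.598 = 3.139 kmol/m³.
In a CSTR the entire volume is at exit conditions, so r_S = 0.347×3.139^1.5 = 1.930 and r_T = 0.171×3.139^2 = 1.685.
Fraction of consumed R going to S: r_S/(r_S+r_T) = 0.5339.
C_S = 0.5339·C_{R0}·X = 0.5339×5.25×0.402 = 1.13 kmol/m³; Y_S = C_S/C_{R0} = 0.215.

0.215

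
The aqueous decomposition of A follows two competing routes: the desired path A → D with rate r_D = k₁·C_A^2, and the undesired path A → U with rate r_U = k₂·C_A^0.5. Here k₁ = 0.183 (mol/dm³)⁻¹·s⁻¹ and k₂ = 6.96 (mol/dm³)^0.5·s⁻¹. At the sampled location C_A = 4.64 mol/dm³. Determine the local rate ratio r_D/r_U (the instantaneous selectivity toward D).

S_{D/U} = r_D/r_U = (k₁·C_A^2)/(k₂·C_A^0.5) = (k₁/k₂)·C_A^1.5.
= (0.183×4.640^2) / (6.96×4.640^0.5) = 3.940/14.99 = 0.263.

0.263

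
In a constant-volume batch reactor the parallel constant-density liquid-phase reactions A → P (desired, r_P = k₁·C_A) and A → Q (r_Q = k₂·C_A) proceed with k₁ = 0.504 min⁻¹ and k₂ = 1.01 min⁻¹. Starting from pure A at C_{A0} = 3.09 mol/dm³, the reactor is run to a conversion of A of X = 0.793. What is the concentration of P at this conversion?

0.816 mol/dm³

C_A = C_{A0}(1−X) = 0.6396 mol/dm³.
Both paths are first order in A, so the instantaneous fraction to P is constant: dC_P/d(−C_A) = k₁/(k₁+k₂) = 0.3329.
C_P = 0.3329·(C_{A0}−C_A) = 0.3329×2.450 = 0.816 mol/dm³.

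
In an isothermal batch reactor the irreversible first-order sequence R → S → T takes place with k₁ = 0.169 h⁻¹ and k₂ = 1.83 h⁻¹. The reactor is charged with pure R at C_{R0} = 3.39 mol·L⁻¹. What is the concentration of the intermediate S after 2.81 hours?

Solving the coupled first-order balances gives C_S(t) = [k₁/(k₂−k₁)]·C_{R0}·(e^(−k₁t) − e^(−k₂t)).
e^(−k₁t) = e^(−0.169×2.81) = e^(−0.4749) = 0.6220; e^(−k₂t) = e^(−5.142) = 0.005844.
C_S = 0.169×3.39/(1.83−0.169) × (0.6220−0.005844) = 0.3449×0.6161 = 0.2125 mol·L⁻¹.

0.213 mol·L⁻¹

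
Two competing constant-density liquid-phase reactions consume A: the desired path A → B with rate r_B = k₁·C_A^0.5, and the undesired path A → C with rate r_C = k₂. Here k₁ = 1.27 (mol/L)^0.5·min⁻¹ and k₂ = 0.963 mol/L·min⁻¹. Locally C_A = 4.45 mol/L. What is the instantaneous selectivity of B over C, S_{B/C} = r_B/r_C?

2.78

S_{B/C} = r_B/r_C = (k₁·C_A^0.5)/(k₂) = (k₁/k₂)·C_A^0.5.
= (1.27×4.450^0.5) / (0.963) = 2.679/0.9630 = 2.78.
Since the desired path is higher order in A, keeping C_A high (PFR or concentrated feed) favours B.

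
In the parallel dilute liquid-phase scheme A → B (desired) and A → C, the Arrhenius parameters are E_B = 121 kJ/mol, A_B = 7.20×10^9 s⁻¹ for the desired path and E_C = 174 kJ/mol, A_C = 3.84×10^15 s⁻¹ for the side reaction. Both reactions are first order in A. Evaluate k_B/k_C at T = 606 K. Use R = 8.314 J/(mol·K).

k_B/k_C = (A_B/A_C)·exp[−(E_B−E_C)/(RT)] = (A_B/A_C)·exp[(E_C−E_B)/(RT)].
(E_C−E_B)/(RT) = (174−121)×10³/(8.314×606) = 53000/5038 = 10.52.
k_B/k_C = (7.20×10^9/3.84×10^15)·exp(10.52) = 1.875×10^-6 × 37029 = 0.0694.
Since E_B < E_C, lowering the temperature improves selectivity toward B.

0.0694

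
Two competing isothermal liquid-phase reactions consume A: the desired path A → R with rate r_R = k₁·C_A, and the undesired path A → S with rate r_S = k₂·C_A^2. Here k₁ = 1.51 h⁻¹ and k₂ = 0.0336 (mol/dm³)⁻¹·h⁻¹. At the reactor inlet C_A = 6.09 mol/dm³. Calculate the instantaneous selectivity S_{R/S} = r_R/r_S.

7.38

S_{R/S} = r_R/r_S = (k₁·C_A)/(k₂·C_A^2) = (k₁/k₂)·C_A⁻¹.
= (1.51×6.090) / (0.0336×6.090^2) = 9.196/1.246 = 7.38.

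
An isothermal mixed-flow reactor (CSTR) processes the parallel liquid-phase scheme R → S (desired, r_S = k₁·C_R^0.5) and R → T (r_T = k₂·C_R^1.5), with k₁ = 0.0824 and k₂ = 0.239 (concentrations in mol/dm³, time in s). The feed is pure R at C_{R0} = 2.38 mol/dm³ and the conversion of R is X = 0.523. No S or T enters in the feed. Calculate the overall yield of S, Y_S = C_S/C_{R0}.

Exit C_R = C_{R0}(1−X) = 2.38×0.477 = 1.135 mol/dm³.
In a CSTR the entire volume is at exit conditions, so r_S = 0.0824×1.135^0.5 = 0.08780 and r_T = 0.239×1.135^1.5 = 0.2891.
Fraction of consumed R going to S: r_S/(r_S+r_T) = 0.2329.
C_S = 0.2329·C_{R0}·X = 0.2329×2.38×0.523 = 0.290 mol/dm³; Y_S = C_S/C_{R0} = 0.122.

0.122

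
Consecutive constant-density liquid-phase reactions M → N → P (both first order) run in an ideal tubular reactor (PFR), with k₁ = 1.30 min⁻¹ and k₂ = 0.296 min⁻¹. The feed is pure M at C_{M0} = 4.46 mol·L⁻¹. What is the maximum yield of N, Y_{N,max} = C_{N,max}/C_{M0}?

0.646

Evaluating C_N at τ_opt = ln(k₂/k₁)/(k₂−k₁) gives C_{N,max}/C_{M0} = (k₁/k₂)^[k₂/(k₂−k₁)].
= (1.30/0.296)^(0.296/(0.296−1.30)) = (4.392)^(-0.2948) = 0.6464.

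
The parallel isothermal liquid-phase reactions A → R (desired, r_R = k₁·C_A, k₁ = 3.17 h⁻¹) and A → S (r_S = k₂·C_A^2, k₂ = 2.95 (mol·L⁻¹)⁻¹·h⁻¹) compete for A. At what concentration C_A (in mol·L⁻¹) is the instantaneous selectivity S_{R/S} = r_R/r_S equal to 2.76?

0.389 mol·L⁻¹

S_{R/S} = (k₁/k₂)·C_A⁻¹ ⇒ C_A = (S·k₂/k₁)^(-1).
= (2.76×2.95/3.17)^(-1) = (2.568)^(-1) = 0.389 mol·L⁻¹.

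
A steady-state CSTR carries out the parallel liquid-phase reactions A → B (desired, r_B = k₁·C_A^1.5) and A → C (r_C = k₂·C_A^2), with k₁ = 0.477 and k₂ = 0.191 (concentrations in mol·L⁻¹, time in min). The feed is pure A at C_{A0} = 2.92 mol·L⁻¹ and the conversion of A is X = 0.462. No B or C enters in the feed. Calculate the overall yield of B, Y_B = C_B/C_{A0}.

0.308

Exit C_A = C_{A0}(1−X) = 2.92×0.538 = 1.571 mol·L⁻¹.
In a CSTR the entire volume is at exit conditions, so r_B = 0.477×1.571^1.5 = 0.9392 and r_C = 0.191×1.571^2 = 0.4714.
Fraction of consumed A going to B: r_B/(r_B+r_C) = 0.6658.
C_B = 0.6658·C_{A0}·X = 0.6658×2.92×0.462 = 0.898 mol·L⁻¹; Y_B = C_B/C_{A0} = 0.308.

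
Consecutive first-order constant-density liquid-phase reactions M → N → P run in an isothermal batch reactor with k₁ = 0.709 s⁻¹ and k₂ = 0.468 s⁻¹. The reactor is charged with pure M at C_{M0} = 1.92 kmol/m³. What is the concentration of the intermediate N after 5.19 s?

0.355 kmol/m³

The intermediate concentration in a first-order A→B→C sequence is C_N = k₁C_{M0}(e^(−k₁t) − e^(−k₂t))/(k₂−k₁).
e^(−k₁t) = e^(−0.709×5.19) = e^(−3.680) = 0.02523; e^(−k₂t) = e^(−2.429) = 0.08813.
C_N = 0.709×1.92/(0.468−0.709) × (0.02523−0.08813) = (-5.648)×(-0.06290) = 0.3553 kmol/m³.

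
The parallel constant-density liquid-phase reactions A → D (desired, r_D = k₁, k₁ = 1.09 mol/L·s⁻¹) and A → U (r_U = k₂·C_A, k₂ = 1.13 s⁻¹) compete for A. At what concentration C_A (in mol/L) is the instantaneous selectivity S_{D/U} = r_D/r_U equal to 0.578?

1.67 mol/L

S_{D/U} = (k₁/k₂)·C_A⁻¹ ⇒ C_A = (S·k₂/k₁)^(-1).
= (0.578×1.13/1.09)^(-1) = (0.5992)^(-1) = 1.67 mol/L.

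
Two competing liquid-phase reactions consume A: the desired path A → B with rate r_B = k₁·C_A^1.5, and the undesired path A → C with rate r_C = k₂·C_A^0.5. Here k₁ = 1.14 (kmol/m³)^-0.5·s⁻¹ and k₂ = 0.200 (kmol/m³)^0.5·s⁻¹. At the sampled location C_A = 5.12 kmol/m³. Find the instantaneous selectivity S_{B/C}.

S_{B/C} = r_B/r_C = (k₁·C_A^1.5)/(k₂·C_A^0.5) = (k₁/k₂)·C_A.
= (1.14×5.120^1.5) / (0.200×5.120^0.5) = 13.21/0.4525 = 29.2.
Since the desired path is higher order in A, keeping C_A high (PFR or concentrated feed) favours B.

29.2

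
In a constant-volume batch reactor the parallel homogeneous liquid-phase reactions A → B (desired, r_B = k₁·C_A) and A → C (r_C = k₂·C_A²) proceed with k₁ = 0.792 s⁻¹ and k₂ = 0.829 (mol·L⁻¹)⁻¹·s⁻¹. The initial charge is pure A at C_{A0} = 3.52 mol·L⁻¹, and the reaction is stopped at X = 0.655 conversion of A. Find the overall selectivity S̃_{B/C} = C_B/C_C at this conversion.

C_A = C_{A0}(1−X) = 1.214 mol·L⁻¹.
Along a PFR/batch, dC_B/dC_A = −r_B/(r_B+r_C) = −k₁/(k₁+k₂·C_A).
Integrating from C_{A0} to C_A: C_B = (0.792/0.829)·ln[(0.792+0.829·3.52)/(0.792+0.829·1.21)] = 0.9554·ln(3.710/1.799) = 0.6917 mol·L⁻¹.
C_C = (C_{A0}−C_A)−C_B = 1.614 mol·L⁻¹; S̃_{B/C} = 0.6917/1.614 = 0.429.

0.429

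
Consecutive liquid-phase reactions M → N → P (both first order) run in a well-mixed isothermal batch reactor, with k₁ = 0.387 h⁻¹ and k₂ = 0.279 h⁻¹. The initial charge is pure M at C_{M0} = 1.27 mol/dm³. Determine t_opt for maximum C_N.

The intermediate peaks when r₁ = r₂, i.e. k₁e^(−k₁t) = k₂e^(−k₂t), giving t_opt = ln(k₂/k₁)/(k₂−k₁).
= ln(0.279/0.387)/(0.279−0.387) = ln(0.7209)/-0.1080 = -0.3272/-0.1080 = 3.03 h.

3.03 h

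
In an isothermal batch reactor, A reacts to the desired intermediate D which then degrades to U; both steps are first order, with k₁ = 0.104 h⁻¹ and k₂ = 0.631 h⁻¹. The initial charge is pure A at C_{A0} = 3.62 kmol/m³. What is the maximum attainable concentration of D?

0.418 kmol/m³

For a first-order series the maximum intermediate yield is C_{D,max}/C_{A0} = (k₁/k₂)^[k₂/(k₂−k₁)].
= (0.104/0.631)^(0.631/(0.631−0.104)) = (0.1648)^(1.197) = 0.1155.
C_{D,max} = 0.1155×3.62 = 0.418 kmol/m³.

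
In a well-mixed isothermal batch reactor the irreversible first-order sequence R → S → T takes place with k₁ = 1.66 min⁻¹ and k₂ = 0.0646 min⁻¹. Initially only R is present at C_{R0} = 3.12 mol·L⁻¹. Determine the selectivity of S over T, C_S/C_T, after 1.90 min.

10.8

For first-order series with pure R initially, C_S(t) = k₁C_{R0}/(k₂−k₁)·(e^(−k₁t) − e^(−k₂t)).
e^(−k₁t) = e^(−1.66×1.90) = e^(−3.154) = 0.04268; e^(−k₂t) = e^(−0.1227) = 0.8845.
C_S = 1.66×3.12/(0.0646−1.66) × (0.04268−0.8845) = (-3.246)×(-0.8418) = 2.733 mol·L⁻¹.
C_R = C_{R0}e^(−k₁t) = 0.1332 mol·L⁻¹, so C_T = C_{R0}−C_R−C_S = 0.2540 mol·L⁻¹; C_S/C_T = 10.8.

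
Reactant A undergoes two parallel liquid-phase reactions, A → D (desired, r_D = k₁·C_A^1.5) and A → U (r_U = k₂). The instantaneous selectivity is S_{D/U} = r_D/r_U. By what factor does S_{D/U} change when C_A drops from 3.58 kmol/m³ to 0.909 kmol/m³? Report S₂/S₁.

S_{D/U} = (k₁/k₂)·C_A^1.5, so S₂/S₁ = (C_{A,2}/C_{A,1})^1.5.
= (0.909/3.58)^1.5 = (0.2539)^1.5 = 0.128.

0.128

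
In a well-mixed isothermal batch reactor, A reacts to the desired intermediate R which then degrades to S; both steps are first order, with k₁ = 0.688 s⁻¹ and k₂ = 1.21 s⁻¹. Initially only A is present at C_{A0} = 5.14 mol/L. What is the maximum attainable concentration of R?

At the optimum, C_{R,max}/C_{A0} = (k₁/k₂)^[k₂/(k₂−k₁)].
= (0.688/1.21)^(1.21/(1.21−0.688)) = (0.5686)^(2.318) = 0.2702.
C_{R,max} = 0.2702×5.14 = 1.39 mol/L.

1.39 mol/L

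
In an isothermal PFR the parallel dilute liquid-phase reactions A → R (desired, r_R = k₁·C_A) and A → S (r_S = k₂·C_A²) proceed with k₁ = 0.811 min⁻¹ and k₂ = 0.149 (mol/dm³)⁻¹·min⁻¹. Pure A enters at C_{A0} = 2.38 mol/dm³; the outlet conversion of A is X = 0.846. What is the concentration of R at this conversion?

C_A = C_{A0}(1−X) = 0.3665 mol/dm³.
Along a PFR/batch, dC_R/dC_A = −r_R/(r_R+r_S) = −k₁/(k₁+k₂·C_A).
Integrating from C_{A0} to C_A: C_R = (0.811/0.149)·ln[(0.811+0.149·2.38)/(0.811+0.149·0.367)] = 5.443·ln(1.166/0.8656) = 1.620 mol/dm³.

1.62 mol/dm³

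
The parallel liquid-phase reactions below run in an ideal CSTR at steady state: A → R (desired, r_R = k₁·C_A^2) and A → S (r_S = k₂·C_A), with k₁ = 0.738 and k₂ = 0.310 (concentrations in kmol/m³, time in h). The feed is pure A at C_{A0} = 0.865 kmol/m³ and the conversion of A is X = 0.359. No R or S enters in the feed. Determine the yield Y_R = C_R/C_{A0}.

0.204

Exit C_A = C_{A0}(1−X) = 0.865×0.641 = 0.5545 kmol/m³.
Rates in a CSTR are evaluated at the outlet concentration: r_R = 0.738×0.5545^2 = 0.2269, r_S = 0.310×0.5545 = 0.1719.
Fraction of consumed A going to R: r_R/(r_R+r_S) = 0.5690.
C_R = 0.5690·C_{A0}·X = 0.5690×0.865×0.359 = 0.177 kmol/m³; Y_R = C_R/C_{A0} = 0.204.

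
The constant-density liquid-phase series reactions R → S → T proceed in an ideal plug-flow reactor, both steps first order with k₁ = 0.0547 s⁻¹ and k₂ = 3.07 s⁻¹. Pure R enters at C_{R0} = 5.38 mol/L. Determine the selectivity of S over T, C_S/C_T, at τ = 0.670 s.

0.729

The intermediate concentration in a first-order A→B→C sequence is C_S = k₁C_{R0}(e^(−k₁τ) − e^(−k₂τ))/(k₂−k₁).
e^(−k₁τ) = e^(−0.0547×0.670) = e^(−0.03665) = 0.9640; e^(−k₂τ) = e^(−2.057) = 0.1278.
C_S = 0.0547×5.38/(3.07−0.0547) × (0.9640−0.1278) = 0.09760×0.8362 = 0.08161 mol/L.
C_R = C_{R0}e^(−k₁τ) = 5.186 mol/L, so C_T = C_{R0}−C_R−C_S = 0.1120 mol/L; C_S/C_T = 0.729.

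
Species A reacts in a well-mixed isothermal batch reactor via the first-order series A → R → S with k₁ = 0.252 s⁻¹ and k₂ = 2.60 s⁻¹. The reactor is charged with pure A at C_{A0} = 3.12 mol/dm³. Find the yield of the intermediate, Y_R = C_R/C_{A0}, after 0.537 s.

The intermediate concentration in a first-order A→B→C sequence is C_R = k₁C_{A0}(e^(−k₁t) − e^(−k₂t))/(k₂−k₁).
e^(−k₁t) = e^(−0.252×0.537) = e^(−0.1353) = 0.8734; e^(−k₂t) = e^(−1.396) = 0.2475.
C_R = 0.252×3.12/(2.60−0.252) × (0.8734−0.2475) = 0.3349×0.6259 = 0.2096 mol/dm³.
Y_R = C_R/C_{A0} = 0.2096/3.12 = 0.0672.

0.0672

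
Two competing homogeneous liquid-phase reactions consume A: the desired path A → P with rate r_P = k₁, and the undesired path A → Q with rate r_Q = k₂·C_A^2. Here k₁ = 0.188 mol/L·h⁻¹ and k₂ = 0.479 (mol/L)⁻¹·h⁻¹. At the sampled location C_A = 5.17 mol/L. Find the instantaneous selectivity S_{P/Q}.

0.0147

S_{P/Q} = r_P/r_Q = (k₁)/(k₂·C_A^2) = (k₁/k₂)·C_A^-2.
= (0.188) / (0.479×5.170^2) = 0.1880/12.80 = 0.0147.
The undesired path is higher order in A, so low C_A (CSTR or dilute feed) favours P.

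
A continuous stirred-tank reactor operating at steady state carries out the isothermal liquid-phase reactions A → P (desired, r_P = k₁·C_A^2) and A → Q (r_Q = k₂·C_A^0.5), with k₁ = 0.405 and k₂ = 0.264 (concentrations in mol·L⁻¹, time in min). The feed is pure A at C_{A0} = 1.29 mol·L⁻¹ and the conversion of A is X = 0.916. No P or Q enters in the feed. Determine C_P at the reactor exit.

0.0613 mol·L⁻¹

Exit C_A = C_{A0}(1−X) = 1.29×0.0840 = 0.1084 mol·L⁻¹.
In a CSTR the entire volume is at exit conditions, so r_P = 0.405×0.1084^2 = 0.004755 and r_Q = 0.264×0.1084^0.5 = 0.08690.
Fraction of consumed A going to P: r_P/(r_P+r_Q) = 0.05188.
C_P = 0.05188·C_{A0}·X = 0.05188×1.29×0.916 = 0.0613 mol·L⁻¹.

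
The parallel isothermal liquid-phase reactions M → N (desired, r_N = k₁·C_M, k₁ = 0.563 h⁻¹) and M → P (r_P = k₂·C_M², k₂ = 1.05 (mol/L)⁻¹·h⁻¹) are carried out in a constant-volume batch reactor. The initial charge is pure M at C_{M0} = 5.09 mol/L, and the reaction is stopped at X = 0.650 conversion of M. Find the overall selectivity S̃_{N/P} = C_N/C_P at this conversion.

0.168

C_M = C_{M0}(1−X) = 1.781 mol/L.
Along a PFR/batch, dC_N/dC_M = −r_N/(r_N+r_P) = −k₁/(k₁+k₂·C_M).
Integrating from C_{M0} to C_M: C_N = (0.563/1.05)·ln[(0.563+1.05·5.09)/(0.563+1.05·1.78)] = 0.5362·ln(5.907/2.434) = 0.4755 mol/L.
C_P = (C_{M0}−C_M)−C_N = 2.833 mol/L; S̃_{N/P} = 0.4755/2.833 = 0.168.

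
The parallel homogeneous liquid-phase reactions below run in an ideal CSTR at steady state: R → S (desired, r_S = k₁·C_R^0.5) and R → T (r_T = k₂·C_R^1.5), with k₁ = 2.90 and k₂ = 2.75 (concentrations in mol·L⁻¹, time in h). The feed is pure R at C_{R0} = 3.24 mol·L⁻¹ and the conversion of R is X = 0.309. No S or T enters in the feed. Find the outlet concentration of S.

Exit C_R = C_{R0}(1−X) = 3.24×0.691 = 2.239 mol·L⁻¹.
A CSTR operates uniformly at the exit composition, giving r_S = 4.339 and r_T = 9.212 (each k·C_R^n at C_R = 2.239).
Fraction of consumed R going to S: r_S/(r_S+r_T) = 0.3202.
C_S = 0.3202·C_{R0}·X = 0.3202×3.24×0.309 = 0.321 mol·L⁻¹.

0.321 mol·L⁻¹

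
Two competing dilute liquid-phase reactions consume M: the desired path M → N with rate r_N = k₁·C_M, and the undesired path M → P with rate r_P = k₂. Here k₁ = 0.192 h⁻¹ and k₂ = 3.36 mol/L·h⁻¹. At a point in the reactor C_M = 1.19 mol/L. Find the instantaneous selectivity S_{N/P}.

S_{N/P} = r_N/r_P = (k₁·C_M)/(k₂) = (k₁/k₂)·C_M.
= (0.192×1.190) / (3.36) = 0.2285/3.360 = 0.0680.
Since the desired path is higher order in M, keeping C_M high (PFR or concentrated feed) favours N.

0.0680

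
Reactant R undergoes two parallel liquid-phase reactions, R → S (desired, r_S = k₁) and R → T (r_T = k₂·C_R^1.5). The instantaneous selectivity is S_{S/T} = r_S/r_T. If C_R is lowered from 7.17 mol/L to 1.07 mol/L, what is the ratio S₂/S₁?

S_{S/T} = (k₁/k₂)·C_R^-1.5, so S₂/S₁ = (C_{R,2}/C_{R,1})^-1.5.
= (1.07/7.17)^(-1.5) = (0.1492)^(-1.5) = 17.3.

17.3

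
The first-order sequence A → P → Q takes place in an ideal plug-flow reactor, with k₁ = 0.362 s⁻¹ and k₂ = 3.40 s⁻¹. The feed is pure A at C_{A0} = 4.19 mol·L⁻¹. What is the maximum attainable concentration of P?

For a first-order series the maximum intermediate yield is C_{P,max}/C_{A0} = (k₁/k₂)^[k₂/(k₂−k₁)].
= (0.362/3.40)^(3.40/(3.40−0.362)) = (0.1065)^(1.119) = 0.08153.
C_{P,max} = 0.08153×4.19 = 0.342 mol·L⁻¹.

0.342 mol·L⁻¹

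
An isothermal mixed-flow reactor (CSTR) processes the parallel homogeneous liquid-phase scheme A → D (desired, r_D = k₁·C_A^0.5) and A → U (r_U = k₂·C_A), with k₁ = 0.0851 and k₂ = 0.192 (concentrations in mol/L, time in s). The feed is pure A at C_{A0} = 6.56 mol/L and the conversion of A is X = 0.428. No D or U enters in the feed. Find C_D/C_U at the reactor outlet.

0.229

Exit C_A = C_{A0}(1−X) = 6.56×0.572 = 3.752 mol/L.
Rates in a CSTR are evaluated at the outlet concentration: r_D = 0.0851×3.752^0.5 = 0.1648, r_U = 0.192×3.752 = 0.7204.
Overall selectivity = C_D/C_U = r_Dτ/(r_Uτ) = r_D/r_U = 0.229.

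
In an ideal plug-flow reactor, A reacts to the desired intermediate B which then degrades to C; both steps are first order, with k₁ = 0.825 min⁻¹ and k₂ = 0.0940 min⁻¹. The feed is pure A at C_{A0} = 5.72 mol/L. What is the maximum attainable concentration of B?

4.33 mol/L

Evaluating C_B at τ_opt = ln(k₂/k₁)/(k₂−k₁) gives C_{B,max}/C_{A0} = (k₁/k₂)^[k₂/(k₂−k₁)].
= (0.825/0.0940)^(0.0940/(0.0940−0.825)) = (8.777)^(-0.1286) = 0.7563.
C_{B,max} = 0.7563×5.72 = 4.33 mol/L.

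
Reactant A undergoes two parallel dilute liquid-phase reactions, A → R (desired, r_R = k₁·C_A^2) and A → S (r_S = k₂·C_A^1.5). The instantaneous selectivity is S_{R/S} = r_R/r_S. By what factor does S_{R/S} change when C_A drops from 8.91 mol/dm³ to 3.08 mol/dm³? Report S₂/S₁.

S_{R/S} = (k₁/k₂)·C_A^0.5, so S₂/S₁ = (C_{A,2}/C_{A,1})^0.5.
= (3.08/8.91)^0.5 = (0.3457)^0.5 = 0.588.
Selectivity toward R falls as C_A falls — high-concentration operation is favoured.

0.588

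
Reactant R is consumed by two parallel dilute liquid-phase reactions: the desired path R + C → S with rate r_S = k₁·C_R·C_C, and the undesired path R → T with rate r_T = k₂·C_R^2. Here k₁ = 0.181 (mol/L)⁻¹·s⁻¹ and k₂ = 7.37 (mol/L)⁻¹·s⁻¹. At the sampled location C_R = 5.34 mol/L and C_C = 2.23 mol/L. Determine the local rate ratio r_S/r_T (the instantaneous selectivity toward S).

S_{S/T} = r_S/r_T = (k₁·C_R·C_C)/(k₂·C_R^2) = (k₁/k₂)·C_R⁻¹·C_C.
= (0.181×5.340×2.230) / (7.37×5.340^2) = 2.155/210.2 = 0.0103.

0.0103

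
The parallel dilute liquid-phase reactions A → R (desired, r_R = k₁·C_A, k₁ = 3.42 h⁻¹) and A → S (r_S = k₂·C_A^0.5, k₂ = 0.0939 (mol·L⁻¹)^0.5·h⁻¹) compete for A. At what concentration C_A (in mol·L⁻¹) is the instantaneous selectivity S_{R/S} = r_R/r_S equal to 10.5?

0.0831 mol·L⁻¹

S_{R/S} = (k₁/k₂)·C_A^0.5 ⇒ C_A = (S·k₂/k₁)^(2).
= (10.5×0.0939/3.42)^(2) = (0.2883)^(2) = 0.0831 mol·L⁻¹.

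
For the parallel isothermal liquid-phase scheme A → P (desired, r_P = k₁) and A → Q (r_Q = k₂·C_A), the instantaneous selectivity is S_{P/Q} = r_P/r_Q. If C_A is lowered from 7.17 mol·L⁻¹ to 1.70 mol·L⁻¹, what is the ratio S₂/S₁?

4.22

S_{P/Q} = (k₁/k₂)·C_A⁻¹, so S₂/S₁ = (C_{A,2}/C_{A,1})⁻¹.
= 7.17/1.70 = 4.22.
Selectivity toward P rises as C_A falls — low-concentration operation is favoured.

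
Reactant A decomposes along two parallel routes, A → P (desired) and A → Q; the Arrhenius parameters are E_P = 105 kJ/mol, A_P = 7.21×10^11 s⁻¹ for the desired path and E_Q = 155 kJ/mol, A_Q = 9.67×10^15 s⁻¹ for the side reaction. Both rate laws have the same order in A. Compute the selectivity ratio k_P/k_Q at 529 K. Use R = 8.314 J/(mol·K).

6.45

k_P/k_Q = (A_P/A_Q)·exp[−(E_P−E_Q)/(RT)] = (A_P/A_Q)·exp[(E_Q−E_P)/(RT)].
(E_Q−E_P)/(RT) = (155−105)×10³/(8.314×529) = 50000/4398 = 11.37.
k_P/k_Q = (7.21×10^11/9.67×10^15)·exp(11.37) = 7.456×10^-5 × 86555 = 6.45.
Since E_P < E_Q, lowering the temperature improves selectivity toward P.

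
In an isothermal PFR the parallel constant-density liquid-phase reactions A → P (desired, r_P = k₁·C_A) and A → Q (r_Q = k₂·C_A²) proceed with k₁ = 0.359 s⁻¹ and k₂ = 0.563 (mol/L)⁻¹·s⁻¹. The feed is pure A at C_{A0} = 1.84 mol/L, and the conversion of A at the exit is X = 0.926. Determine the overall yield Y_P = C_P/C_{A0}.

0.403

C_A = C_{A0}(1−X) = 0.1362 mol/L.
Along a PFR/batch, dC_P/dC_A = −r_P/(r_P+r_Q) = −k₁/(k₁+k₂·C_A).
Integrating from C_{A0} to C_A: C_P = (0.359/0.563)·ln[(0.359+0.563·1.84)/(0.359+0.563·0.136)] = 0.6377·ln(1.395/0.4357) = 0.7421 mol/L.
Y_P = C_P/C_{A0} = 0.7421/1.84 = 0.403.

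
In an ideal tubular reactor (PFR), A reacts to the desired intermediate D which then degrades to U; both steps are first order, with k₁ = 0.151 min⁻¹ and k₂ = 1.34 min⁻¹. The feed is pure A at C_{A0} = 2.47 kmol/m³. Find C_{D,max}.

Evaluating C_D at τ_opt = ln(k₂/k₁)/(k₂−k₁) gives C_{D,max}/C_{A0} = (k₁/k₂)^[k₂/(k₂−k₁)].
= (0.151/1.34)^(1.34/(1.34−0.151)) = (0.1127)^(1.127) = 0.08540.
C_{D,max} = 0.08540×2.47 = 0.211 kmol/m³.

0.211 kmol/m³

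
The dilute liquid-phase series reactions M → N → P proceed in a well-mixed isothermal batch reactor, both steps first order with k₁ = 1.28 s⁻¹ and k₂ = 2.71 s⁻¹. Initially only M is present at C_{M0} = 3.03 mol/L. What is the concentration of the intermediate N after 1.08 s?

For first-order series with pure M initially, C_N(t) = k₁C_{M0}/(k₂−k₁)·(e^(−k₁t) − e^(−k₂t)).
e^(−k₁t) = e^(−1.28×1.08) = e^(−1.382) = 0.2510; e^(−k₂t) = e^(−2.927) = 0.05357.
C_N = 1.28×3.03/(2.71−1.28) × (0.2510−0.05357) = 2.712×0.1974 = 0.5354 mol/L.

0.535 mol/L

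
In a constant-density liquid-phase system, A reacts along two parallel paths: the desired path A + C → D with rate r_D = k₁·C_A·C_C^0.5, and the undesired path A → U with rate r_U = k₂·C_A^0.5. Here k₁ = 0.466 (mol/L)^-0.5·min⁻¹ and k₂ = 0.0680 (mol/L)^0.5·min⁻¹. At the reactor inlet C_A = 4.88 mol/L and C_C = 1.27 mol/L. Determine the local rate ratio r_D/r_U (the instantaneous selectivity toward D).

17.1

S_{D/U} = r_D/r_U = (k₁·C_A·C_C^0.5)/(k₂·C_A^0.5) = (k₁/k₂)·C_A^0.5·C_C^0.5.
= (0.466×4.880×1.270^0.5) / (0.0680×4.880^0.5) = 2.563/0.1502 = 17.1.
Since the desired path is higher order in A, keeping C_A high (PFR or concentrated feed) favours D.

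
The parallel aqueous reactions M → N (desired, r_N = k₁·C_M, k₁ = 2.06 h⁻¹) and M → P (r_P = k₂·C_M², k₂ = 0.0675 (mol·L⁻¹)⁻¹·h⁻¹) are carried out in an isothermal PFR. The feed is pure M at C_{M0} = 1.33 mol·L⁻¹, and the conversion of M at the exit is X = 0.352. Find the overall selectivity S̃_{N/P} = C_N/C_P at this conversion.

C_M = C_{M0}(1−X) = 0.8618 mol·L⁻¹.
Along a PFR/batch, dC_N/dC_M = −r_N/(r_N+r_P) = −k₁/(k₁+k₂·C_M).
Integrating from C_{M0} to C_M: C_N = (2.06/0.0675)·ln[(2.06+0.0675·1.33)/(2.06+0.0675·0.862)] = 30.52·ln(2.150/2.118) = 0.4519 mol·L⁻¹.
C_P = (C_{M0}−C_M)−C_N = 0.01622 mol·L⁻¹; S̃_{N/P} = 0.4519/0.01622 = 27.9.

27.9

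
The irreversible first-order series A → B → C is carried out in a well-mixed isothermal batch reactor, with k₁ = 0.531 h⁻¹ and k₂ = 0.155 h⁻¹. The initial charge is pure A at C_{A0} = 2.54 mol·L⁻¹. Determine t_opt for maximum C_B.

For first-order series the maximum of C_B occurs at t_opt = ln(k₂/k₁)/(k₂−k₁).
= ln(0.155/0.531)/(0.155−0.531) = ln(0.2919)/-0.3760 = -1.231/-0.3760 = 3.27 h.

3.27 h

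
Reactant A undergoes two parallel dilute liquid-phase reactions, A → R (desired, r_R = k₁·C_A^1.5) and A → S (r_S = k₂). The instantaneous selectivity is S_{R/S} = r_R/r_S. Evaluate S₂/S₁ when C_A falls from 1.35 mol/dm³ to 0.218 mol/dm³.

S_{R/S} = (k₁/k₂)·C_A^1.5, so S₂/S₁ = (C_{A,2}/C_{A,1})^1.5.
= (0.218/1.35)^1.5 = (0.1615)^1.5 = 0.0649.
Selectivity toward R falls as C_A falls — high-concentration operation is favoured.

0.0649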